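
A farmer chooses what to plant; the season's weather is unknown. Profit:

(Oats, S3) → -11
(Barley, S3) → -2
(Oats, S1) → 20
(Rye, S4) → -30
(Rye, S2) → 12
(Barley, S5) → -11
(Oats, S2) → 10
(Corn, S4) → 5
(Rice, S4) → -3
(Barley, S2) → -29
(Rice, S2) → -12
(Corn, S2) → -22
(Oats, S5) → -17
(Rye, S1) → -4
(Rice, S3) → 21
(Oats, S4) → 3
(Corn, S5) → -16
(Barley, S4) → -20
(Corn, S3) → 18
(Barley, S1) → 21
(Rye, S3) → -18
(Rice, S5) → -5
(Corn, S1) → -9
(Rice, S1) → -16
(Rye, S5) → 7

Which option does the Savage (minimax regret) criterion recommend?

Column bests: S1=21, S2=12, S3=21, S4=5, S5=7.
Corn regrets: 30, 34, 3, 0, 23 → max 34
Barley regrets: 0, 41, 23, 25, 18 → max 41
Oats regrets: 1, 2, 32, 2, 24 → max 32
Rice regrets: 37, 24, 0, 8, 12 → max 37
Rye regrets: 25, 0, 39, 35, 0 → max 39
Smallest max regret = 32 → Oats.

Oats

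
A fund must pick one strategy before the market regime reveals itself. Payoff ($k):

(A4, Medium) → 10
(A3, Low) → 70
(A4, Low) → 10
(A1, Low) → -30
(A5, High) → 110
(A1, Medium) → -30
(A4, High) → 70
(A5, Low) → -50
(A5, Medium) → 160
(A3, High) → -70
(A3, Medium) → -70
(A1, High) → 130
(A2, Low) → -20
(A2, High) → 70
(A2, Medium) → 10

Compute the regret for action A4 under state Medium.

150

Best payoff under Medium is 160.
Regret = 160 − 10 = 150.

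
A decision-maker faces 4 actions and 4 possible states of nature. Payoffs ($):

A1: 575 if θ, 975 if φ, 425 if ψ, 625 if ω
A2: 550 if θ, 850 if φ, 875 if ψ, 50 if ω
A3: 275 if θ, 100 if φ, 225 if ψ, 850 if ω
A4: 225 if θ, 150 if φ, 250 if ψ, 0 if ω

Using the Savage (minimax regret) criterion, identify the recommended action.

A1

Column bests: θ=575, φ=975, ψ=875, ω=850.
A1 regrets: 0, 0, 450, 225 → max 450
A2 regrets: 25, 125, 0, 800 → max 800
A3 regrets: 300, 875, 650, 0 → max 875
A4 regrets: 350, 825, 625, 850 → max 850
Smallest max regret = 450 → A1.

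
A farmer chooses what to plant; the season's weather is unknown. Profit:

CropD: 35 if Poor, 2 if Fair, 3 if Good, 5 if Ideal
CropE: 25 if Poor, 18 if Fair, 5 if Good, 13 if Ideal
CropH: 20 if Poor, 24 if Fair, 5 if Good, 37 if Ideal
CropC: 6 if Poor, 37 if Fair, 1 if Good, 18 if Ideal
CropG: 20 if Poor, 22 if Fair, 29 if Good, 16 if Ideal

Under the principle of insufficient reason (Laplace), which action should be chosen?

CropG

Row averages: CropD=11.25, CropE=15.25, CropH=21.5, CropC=15.5, CropG=21.75
Highest average = 21.75 → CropG.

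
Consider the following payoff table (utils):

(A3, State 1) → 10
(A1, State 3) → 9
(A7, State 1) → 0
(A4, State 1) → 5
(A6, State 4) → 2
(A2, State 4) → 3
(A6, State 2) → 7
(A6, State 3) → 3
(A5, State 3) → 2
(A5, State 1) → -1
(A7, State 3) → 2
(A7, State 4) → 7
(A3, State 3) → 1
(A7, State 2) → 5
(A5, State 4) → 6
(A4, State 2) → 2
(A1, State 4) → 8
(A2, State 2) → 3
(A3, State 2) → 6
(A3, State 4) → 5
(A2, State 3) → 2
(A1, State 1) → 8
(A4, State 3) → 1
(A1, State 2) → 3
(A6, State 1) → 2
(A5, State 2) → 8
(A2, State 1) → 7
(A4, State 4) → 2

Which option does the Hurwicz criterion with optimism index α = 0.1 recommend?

A1

A1: 0.1·9 + 0.9·3 = 3.6
A2: 0.1·7 + 0.9·2 = 2.5
A3: 0.1·10 + 0.9·1 = 1.9
A4: 0.1·5 + 0.9·1 = 1.4
A5: 0.1·8 + 0.9·(-1) = -0.1
A6: 0.1·7 + 0.9·2 = 2.5
A7: 0.1·7 + 0.9·0 = 0.7
Highest Hurwicz score = 3.6 → A1.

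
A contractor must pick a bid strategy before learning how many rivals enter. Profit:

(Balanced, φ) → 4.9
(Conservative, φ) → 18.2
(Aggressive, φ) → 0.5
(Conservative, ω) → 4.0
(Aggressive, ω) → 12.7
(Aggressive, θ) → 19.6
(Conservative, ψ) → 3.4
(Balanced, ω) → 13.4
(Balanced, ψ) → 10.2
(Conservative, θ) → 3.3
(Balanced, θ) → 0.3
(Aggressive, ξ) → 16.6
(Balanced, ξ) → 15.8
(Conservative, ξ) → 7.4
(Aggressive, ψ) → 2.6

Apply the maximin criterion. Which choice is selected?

Conservative

Row minima: Conservative=3.3, Balanced=0.3, Aggressive=0.5
Best worst-case = 3.3 → Conservative.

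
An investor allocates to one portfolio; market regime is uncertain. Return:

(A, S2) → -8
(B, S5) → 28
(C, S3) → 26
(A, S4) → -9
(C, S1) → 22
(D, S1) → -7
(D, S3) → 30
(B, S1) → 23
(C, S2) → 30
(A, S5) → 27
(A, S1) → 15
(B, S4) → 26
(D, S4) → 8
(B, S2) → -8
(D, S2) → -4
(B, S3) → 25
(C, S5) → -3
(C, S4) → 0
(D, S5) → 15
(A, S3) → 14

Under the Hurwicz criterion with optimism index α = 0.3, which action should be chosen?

A: 0.3·27 + 0.7·(-9) = 1.8
B: 0.3·28 + 0.7·(-8) = 2.8
C: 0.3·30 + 0.7·(-3) = 6.9
D: 0.3·30 + 0.7·(-7) = 4.1
Highest Hurwicz score = 6.9 → C.

C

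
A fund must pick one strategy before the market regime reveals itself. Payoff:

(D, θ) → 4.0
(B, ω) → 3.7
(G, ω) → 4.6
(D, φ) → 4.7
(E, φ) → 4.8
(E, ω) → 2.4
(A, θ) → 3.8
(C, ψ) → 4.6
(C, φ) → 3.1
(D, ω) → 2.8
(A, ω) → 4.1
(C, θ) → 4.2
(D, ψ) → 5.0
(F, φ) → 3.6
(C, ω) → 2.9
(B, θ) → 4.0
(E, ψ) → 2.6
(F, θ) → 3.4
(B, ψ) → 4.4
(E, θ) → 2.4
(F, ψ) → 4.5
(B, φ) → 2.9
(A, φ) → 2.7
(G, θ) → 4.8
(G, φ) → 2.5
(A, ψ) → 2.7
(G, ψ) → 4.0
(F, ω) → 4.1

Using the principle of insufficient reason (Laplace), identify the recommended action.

D

Row averages: A=3.325, B=3.75, C=3.7, D=4.125, E=3.05, F=3.9, G=3.975
Highest average = 4.125 → D.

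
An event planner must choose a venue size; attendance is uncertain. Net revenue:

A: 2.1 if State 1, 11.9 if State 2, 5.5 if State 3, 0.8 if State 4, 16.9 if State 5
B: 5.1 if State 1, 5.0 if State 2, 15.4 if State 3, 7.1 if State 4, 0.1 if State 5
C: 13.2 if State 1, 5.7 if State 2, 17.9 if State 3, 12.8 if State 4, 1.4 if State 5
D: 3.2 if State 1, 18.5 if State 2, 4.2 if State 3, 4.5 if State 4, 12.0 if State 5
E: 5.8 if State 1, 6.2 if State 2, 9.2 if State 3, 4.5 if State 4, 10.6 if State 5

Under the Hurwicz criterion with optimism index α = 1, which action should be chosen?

A: 1·16.9 + 0·0.8 = 16.9
B: 1·15.4 + 0·0.1 = 15.4
C: 1·17.9 + 0·1.4 = 17.9
D: 1·18.5 + 0·3.2 = 18.5
E: 1·10.6 + 0·4.5 = 10.6
Highest Hurwicz score = 18.5 → D.

D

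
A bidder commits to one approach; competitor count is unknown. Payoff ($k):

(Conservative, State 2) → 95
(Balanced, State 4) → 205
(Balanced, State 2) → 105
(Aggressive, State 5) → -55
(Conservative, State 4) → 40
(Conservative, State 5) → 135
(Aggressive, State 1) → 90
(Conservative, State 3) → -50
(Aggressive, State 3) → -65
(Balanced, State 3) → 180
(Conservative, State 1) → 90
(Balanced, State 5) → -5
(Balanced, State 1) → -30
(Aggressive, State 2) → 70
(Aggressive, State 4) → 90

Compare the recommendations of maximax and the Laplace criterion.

Row maxima: Conservative=135, Balanced=205, Aggressive=90
Best best-case = 205 → Balanced.
Row averages: Conservative=62, Balanced=91, Aggressive=26
Highest average = 91 → Balanced.

maximax → Balanced; laplace → Balanced (agree)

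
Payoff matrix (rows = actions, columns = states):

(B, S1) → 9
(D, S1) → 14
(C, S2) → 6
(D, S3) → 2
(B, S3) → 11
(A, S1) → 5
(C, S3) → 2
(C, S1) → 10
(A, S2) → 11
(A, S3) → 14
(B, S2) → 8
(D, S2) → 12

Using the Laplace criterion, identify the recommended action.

Row averages: A=10, B=28/3, C=6, D=28/3
Highest average = 10 → A.

A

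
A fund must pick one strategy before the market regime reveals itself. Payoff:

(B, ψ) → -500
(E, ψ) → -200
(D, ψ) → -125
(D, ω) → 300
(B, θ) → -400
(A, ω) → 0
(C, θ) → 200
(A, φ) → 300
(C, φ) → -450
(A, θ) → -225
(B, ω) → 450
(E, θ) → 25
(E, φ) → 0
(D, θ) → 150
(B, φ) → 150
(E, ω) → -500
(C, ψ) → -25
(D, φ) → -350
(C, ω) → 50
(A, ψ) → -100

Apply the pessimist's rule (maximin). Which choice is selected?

Row minima: A=-225, B=-500, C=-450, D=-350, E=-500
Best worst-case = -225 → A.

A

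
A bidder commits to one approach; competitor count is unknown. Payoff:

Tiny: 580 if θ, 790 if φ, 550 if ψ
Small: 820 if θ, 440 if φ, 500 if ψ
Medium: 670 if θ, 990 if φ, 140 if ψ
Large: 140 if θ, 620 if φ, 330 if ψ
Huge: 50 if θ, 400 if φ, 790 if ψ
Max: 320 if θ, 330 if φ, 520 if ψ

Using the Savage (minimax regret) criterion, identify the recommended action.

Column bests: θ=820, φ=990, ψ=790.
Tiny regrets: 240, 200, 240 → max 240
Small regrets: 0, 550, 290 → max 550
Medium regrets: 150, 0, 650 → max 650
Large regrets: 680, 370, 460 → max 680
Huge regrets: 770, 590, 0 → max 770
Max regrets: 500, 660, 270 → max 660
Smallest max regret = 240 → Tiny.

Tiny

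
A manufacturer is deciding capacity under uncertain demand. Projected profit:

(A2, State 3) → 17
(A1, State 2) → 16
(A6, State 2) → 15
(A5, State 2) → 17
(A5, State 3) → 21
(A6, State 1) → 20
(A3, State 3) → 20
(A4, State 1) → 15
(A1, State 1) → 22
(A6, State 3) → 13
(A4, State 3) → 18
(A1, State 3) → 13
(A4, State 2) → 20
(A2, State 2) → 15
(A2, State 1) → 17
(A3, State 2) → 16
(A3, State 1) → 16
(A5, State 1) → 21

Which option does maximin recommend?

A5

Row minima: A1=13, A2=15, A3=16, A4=15, A5=17, A6=13
Best worst-case = 17 → A5.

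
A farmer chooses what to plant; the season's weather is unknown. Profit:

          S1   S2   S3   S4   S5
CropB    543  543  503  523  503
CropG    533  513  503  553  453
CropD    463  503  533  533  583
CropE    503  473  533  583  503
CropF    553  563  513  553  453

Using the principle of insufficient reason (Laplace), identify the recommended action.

CropF

Row averages: CropB=523, CropG=511, CropD=523, CropE=519, CropF=527
Highest average = 527 → CropF.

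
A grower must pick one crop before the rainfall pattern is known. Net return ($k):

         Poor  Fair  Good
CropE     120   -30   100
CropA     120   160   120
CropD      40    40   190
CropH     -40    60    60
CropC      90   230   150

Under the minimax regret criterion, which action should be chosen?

Column bests: Poor=120, Fair=230, Good=190.
CropE regrets: 0, 260, 90 → max 260
CropA regrets: 0, 70, 70 → max 70
CropD regrets: 80, 190, 0 → max 190
CropH regrets: 160, 170, 130 → max 170
CropC regrets: 30, 0, 40 → max 40
Smallest max regret = 40 → CropC.

CropC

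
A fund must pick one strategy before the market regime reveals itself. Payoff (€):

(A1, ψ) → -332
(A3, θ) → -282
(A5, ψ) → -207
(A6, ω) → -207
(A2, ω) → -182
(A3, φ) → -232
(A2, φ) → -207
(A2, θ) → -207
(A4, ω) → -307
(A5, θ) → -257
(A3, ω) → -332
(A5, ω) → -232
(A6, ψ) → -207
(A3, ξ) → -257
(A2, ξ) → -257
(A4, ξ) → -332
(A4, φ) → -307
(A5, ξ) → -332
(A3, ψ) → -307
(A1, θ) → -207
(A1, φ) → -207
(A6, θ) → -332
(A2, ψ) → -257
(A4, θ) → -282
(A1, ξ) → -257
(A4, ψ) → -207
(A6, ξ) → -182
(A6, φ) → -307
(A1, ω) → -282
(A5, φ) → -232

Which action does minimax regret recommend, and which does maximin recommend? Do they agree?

Column bests: θ=-207, φ=-207, ψ=-207, ω=-182, ξ=-182.
A1 regrets: 0, 0, 125, 100, 75 → max 125
A2 regrets: 0, 0, 50, 0, 75 → max 75
A3 regrets: 75, 25, 100, 150, 75 → max 150
A4 regrets: 75, 100, 0, 125, 150 → max 150
A5 regrets: 50, 25, 0, 50, 150 → max 150
A6 regrets: 125, 100, 0, 25, 0 → max 125
Smallest max regret = 75 → A2.
Row minima: A1=-332, A2=-257, A3=-332, A4=-332, A5=-332, A6=-332
Best worst-case = -257 → A2.

minimax regret → A2; maximin → A2 (agree)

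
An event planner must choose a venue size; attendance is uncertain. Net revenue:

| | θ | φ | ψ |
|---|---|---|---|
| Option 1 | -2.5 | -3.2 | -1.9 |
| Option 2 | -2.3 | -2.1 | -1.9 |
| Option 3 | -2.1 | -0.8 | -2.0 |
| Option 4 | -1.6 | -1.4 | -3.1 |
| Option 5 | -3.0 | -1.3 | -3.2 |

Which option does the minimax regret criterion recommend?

Option 3

Column bests: θ=-1.6, φ=-0.8, ψ=-1.9.
Option 1 regrets: 0.9, 2.4, 0.0 → max 2.4
Option 2 regrets: 0.7, 1.3, 0.0 → max 1.3
Option 3 regrets: 0.5, 0.0, 0.1 → max 0.5
Option 4 regrets: 0.0, 0.6, 1.2 → max 1.2
Option 5 regrets: 1.4, 0.5, 1.3 → max 1.4
Smallest max regret = 0.5 → Option 3.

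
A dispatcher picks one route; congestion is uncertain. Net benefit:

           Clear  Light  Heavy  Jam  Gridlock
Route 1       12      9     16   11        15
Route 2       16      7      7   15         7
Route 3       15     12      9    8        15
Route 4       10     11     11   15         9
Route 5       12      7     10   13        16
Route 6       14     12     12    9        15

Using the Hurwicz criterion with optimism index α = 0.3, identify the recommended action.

Route 1

Route 1: 0.3·16 + 0.7·9 = 11.1
Route 2: 0.3·16 + 0.7·7 = 9.7
Route 3: 0.3·15 + 0.7·8 = 10.1
Route 4: 0.3·15 + 0.7·9 = 10.8
Route 5: 0.3·16 + 0.7·7 = 9.7
Route 6: 0.3·15 + 0.7·9 = 10.8
Highest Hurwicz score = 11.1 → Route 1.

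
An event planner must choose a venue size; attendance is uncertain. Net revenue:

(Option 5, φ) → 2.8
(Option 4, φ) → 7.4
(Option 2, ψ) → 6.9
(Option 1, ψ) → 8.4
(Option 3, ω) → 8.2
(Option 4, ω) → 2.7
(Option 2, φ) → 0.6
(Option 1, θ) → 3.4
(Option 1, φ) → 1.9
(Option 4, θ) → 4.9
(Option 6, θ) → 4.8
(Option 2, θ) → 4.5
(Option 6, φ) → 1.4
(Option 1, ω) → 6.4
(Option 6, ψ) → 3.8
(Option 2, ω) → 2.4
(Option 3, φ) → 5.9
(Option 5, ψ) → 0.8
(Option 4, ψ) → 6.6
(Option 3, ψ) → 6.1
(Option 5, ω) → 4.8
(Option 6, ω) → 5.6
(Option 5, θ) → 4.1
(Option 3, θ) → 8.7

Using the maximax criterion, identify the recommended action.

Option 3

Row maxima: Option 1=8.4, Option 2=6.9, Option 3=8.7, Option 4=7.4, Option 5=4.8, Option 6=5.6
Best best-case = 8.7 → Option 3.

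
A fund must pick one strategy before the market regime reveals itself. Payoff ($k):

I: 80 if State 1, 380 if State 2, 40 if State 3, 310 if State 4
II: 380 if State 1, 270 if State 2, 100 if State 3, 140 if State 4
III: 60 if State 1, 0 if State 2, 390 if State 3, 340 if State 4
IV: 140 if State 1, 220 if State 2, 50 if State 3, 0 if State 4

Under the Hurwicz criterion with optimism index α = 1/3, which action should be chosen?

II

I: 1/3·380 + 2/3·40 = 460/3
II: 1/3·380 + 2/3·100 = 580/3
III: 1/3·390 + 2/3·0 = 130
IV: 1/3·220 + 2/3·0 = 220/3
Highest Hurwicz score = 580/3 → II.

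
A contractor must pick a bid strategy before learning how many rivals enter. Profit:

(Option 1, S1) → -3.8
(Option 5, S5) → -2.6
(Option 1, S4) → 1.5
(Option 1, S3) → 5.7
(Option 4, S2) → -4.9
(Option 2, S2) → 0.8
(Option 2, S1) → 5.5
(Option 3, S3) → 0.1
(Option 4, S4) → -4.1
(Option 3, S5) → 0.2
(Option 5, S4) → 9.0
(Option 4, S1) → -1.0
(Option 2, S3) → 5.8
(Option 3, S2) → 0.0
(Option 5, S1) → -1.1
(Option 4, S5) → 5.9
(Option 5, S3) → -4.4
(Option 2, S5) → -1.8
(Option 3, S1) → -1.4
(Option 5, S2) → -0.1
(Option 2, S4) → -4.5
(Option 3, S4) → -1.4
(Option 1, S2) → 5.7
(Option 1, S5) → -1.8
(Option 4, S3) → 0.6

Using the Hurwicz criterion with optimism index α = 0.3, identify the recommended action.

Option 5

Option 1: 0.3·5.7 + 0.7·(-3.8) = -0.95
Option 2: 0.3·5.8 + 0.7·(-4.5) = -1.41
Option 3: 0.3·0.2 + 0.7·(-1.4) = -0.92
Option 4: 0.3·5.9 + 0.7·(-4.9) = -1.66
Option 5: 0.3·9.0 + 0.7·(-4.4) = -0.38
Highest Hurwicz score = -0.38 → Option 5.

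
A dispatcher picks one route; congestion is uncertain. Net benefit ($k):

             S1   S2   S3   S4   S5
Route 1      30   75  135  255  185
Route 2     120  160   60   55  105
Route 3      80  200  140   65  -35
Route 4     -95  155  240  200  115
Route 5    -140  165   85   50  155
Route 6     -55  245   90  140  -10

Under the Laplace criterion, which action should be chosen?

Route 1

Row averages: Route 1=136, Route 2=100, Route 3=90, Route 4=123, Route 5=63, Route 6=82
Highest average = 136 → Route 1.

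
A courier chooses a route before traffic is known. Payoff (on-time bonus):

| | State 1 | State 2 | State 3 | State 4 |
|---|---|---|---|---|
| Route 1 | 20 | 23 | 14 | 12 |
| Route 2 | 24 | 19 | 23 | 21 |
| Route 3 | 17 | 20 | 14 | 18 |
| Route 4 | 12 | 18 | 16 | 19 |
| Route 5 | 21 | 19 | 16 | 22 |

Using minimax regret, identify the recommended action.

Column bests: State 1=24, State 2=23, State 3=23, State 4=22.
Route 1 regrets: 4, 0, 9, 10 → max 10
Route 2 regrets: 0, 4, 0, 1 → max 4
Route 3 regrets: 7, 3, 9, 4 → max 9
Route 4 regrets: 12, 5, 7, 3 → max 12
Route 5 regrets: 3, 4, 7, 0 → max 7
Smallest max regret = 4 → Route 2.

Route 2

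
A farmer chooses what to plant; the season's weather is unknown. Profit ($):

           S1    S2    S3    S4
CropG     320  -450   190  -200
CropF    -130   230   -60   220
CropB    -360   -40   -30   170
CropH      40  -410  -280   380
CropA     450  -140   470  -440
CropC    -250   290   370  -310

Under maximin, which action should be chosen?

Row minima: CropG=-450, CropF=-130, CropB=-360, CropH=-410, CropA=-440, CropC=-310
Best worst-case = -130 → CropF.

CropF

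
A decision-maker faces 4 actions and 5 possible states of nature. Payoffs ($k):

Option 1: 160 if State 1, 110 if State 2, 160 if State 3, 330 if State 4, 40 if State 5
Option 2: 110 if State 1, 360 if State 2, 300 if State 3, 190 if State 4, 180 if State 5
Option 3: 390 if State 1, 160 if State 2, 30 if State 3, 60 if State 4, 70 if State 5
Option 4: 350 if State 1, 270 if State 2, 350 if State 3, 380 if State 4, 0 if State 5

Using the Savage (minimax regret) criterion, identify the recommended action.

Column bests: State 1=390, State 2=360, State 3=350, State 4=380, State 5=180.
Option 1 regrets: 230, 250, 190, 50, 140 → max 250
Option 2 regrets: 280, 0, 50, 190, 0 → max 280
Option 3 regrets: 0, 200, 320, 320, 110 → max 320
Option 4 regrets: 40, 90, 0, 0, 180 → max 180
Smallest max regret = 180 → Option 4.

Option 4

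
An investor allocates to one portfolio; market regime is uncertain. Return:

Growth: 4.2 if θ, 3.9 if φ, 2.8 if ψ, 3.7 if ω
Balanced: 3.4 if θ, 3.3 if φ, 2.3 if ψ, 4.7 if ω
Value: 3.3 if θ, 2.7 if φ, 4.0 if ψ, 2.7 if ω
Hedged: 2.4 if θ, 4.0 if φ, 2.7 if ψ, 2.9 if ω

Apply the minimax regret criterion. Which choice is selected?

Growth

Column bests: θ=4.2, φ=4.0, ψ=4.0, ω=4.7.
Growth regrets: 0.0, 0.1, 1.2, 1.0 → max 1.2
Balanced regrets: 0.8, 0.7, 1.7, 0.0 → max 1.7
Value regrets: 0.9, 1.3, 0.0, 2.0 → max 2.0
Hedged regrets: 1.8, 0.0, 1.3, 1.8 → max 1.8
Smallest max regret = 1.2 → Growth.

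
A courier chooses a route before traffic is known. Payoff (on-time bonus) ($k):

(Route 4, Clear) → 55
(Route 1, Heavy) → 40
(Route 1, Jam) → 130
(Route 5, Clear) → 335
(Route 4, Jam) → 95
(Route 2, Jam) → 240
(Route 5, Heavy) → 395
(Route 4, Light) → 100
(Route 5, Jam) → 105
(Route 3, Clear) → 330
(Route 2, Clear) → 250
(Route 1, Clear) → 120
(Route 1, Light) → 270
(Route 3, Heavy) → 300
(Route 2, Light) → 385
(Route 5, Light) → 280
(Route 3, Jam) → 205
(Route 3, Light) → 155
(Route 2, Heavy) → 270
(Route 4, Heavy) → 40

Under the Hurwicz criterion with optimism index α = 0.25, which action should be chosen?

Route 2

Route 1: 0.25·270 + 0.75·40 = 97.5
Route 2: 0.25·385 + 0.75·240 = 276.25
Route 3: 0.25·330 + 0.75·155 = 198.75
Route 4: 0.25·100 + 0.75·40 = 55
Route 5: 0.25·395 + 0.75·105 = 177.5
Highest Hurwicz score = 276.25 → Route 2.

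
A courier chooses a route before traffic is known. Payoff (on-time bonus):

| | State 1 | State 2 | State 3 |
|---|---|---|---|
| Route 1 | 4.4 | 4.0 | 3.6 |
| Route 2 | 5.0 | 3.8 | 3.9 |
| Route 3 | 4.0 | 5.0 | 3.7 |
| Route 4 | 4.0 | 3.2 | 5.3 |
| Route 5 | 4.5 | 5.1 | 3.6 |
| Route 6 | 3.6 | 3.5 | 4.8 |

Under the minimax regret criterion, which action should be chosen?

Route 2

Column bests: State 1=5.0, State 2=5.1, State 3=5.3.
Route 1 regrets: 0.6, 1.1, 1.7 → max 1.7
Route 2 regrets: 0.0, 1.3, 1.4 → max 1.4
Route 3 regrets: 1.0, 0.1, 1.6 → max 1.6
Route 4 regrets: 1.0, 1.9, 0.0 → max 1.9
Route 5 regrets: 0.5, 0.0, 1.7 → max 1.7
Route 6 regrets: 1.4, 1.6, 0.5 → max 1.6
Smallest max regret = 1.4 → Route 2.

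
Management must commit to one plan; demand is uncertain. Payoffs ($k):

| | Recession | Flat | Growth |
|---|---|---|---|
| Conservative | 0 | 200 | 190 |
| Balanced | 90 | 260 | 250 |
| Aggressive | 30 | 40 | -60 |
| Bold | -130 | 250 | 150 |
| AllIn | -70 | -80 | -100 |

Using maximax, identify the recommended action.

Row maxima: Conservative=200, Balanced=260, Aggressive=40, Bold=250, AllIn=-70
Best best-case = 260 → Balanced.

Balanced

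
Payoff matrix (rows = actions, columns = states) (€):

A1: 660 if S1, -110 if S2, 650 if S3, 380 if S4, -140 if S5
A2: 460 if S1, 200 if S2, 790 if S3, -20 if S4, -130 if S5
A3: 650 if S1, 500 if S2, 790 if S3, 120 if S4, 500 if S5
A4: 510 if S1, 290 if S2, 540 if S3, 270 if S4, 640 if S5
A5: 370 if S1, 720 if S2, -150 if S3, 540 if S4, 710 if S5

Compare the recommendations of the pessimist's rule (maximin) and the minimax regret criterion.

Row minima: A1=-140, A2=-130, A3=120, A4=270, A5=-150
Best worst-case = 270 → A4.
Column bests: S1=660, S2=720, S3=790, S4=540, S5=710.
A1 regrets: 0, 830, 140, 160, 850 → max 850
A2 regrets: 200, 520, 0, 560, 840 → max 840
A3 regrets: 10, 220, 0, 420, 210 → max 420
A4 regrets: 150, 430, 250, 270, 70 → max 430
A5 regrets: 290, 0, 940, 0, 0 → max 940
Smallest max regret = 420 → A3.

maximin → A4; minimax regret → A3 (disagree)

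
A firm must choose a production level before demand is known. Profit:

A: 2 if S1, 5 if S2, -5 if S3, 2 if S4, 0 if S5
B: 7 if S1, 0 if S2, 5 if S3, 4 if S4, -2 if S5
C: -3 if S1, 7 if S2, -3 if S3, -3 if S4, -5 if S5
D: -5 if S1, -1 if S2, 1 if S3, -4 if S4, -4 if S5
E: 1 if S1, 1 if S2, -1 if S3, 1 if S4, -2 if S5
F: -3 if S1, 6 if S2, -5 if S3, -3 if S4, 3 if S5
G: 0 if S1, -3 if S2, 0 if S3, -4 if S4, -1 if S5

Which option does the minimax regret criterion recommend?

E

Column bests: S1=7, S2=7, S3=5, S4=4, S5=3.
A regrets: 5, 2, 10, 2, 3 → max 10
B regrets: 0, 7, 0, 0, 5 → max 7
C regrets: 10, 0, 8, 7, 8 → max 10
D regrets: 12, 8, 4, 8, 7 → max 12
E regrets: 6, 6, 6, 3, 5 → max 6
F regrets: 10, 1, 10, 7, 0 → max 10
G regrets: 7, 10, 5, 8, 4 → max 10
Smallest max regret = 6 → E.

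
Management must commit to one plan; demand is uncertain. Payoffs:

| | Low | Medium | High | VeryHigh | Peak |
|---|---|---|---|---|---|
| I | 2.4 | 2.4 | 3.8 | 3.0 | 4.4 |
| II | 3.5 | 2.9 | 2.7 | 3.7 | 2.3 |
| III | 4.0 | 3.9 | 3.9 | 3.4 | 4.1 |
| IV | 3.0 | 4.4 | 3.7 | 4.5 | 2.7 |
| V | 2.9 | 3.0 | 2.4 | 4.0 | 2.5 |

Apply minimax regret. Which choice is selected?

Column bests: Low=4.0, Medium=4.4, High=3.9, VeryHigh=4.5, Peak=4.4.
I regrets: 1.6, 2.0, 0.1, 1.5, 0.0 → max 2.0
II regrets: 0.5, 1.5, 1.2, 0.8, 2.1 → max 2.1
III regrets: 0.0, 0.5, 0.0, 1.1, 0.3 → max 1.1
IV regrets: 1.0, 0.0, 0.2, 0.0, 1.7 → max 1.7
V regrets: 1.1, 1.4, 1.5, 0.5, 1.9 → max 1.9
Smallest max regret = 1.1 → III.

III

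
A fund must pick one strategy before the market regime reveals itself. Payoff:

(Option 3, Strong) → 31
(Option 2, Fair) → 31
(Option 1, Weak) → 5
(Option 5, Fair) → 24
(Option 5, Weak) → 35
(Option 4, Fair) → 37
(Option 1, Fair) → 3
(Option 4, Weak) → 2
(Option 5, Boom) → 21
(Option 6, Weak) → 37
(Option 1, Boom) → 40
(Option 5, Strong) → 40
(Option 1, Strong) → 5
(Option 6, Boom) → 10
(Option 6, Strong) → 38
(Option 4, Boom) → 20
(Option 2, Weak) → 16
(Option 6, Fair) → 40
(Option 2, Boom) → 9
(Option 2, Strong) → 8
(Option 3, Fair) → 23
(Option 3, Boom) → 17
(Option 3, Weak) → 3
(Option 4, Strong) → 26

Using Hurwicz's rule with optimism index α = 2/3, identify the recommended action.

Option 1: 2/3·40 + 1/3·3 = 83/3
Option 2: 2/3·31 + 1/3·8 = 70/3
Option 3: 2/3·31 + 1/3·3 = 65/3
Option 4: 2/3·37 + 1/3·2 = 76/3
Option 5: 2/3·40 + 1/3·21 = 101/3
Option 6: 2/3·40 + 1/3·10 = 30
Highest Hurwicz score = 101/3 → Option 5.

Option 5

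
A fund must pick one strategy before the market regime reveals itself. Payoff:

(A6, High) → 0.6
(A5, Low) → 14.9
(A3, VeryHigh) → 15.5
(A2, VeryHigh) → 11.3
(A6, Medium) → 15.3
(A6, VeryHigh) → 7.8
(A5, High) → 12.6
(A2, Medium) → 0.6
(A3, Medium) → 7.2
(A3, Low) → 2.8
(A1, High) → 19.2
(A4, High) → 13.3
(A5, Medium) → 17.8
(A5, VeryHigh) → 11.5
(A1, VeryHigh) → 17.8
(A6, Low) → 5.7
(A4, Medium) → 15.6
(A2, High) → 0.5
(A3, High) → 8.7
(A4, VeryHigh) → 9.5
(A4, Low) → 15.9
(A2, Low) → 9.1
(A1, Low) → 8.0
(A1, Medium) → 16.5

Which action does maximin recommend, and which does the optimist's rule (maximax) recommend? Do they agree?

maximin → A5; maximax → A1 (disagree)

Row minima: A1=8.0, A2=0.5, A3=2.8, A4=9.5, A5=11.5, A6=0.6
Best worst-case = 11.5 → A5.
Row maxima: A1=19.2, A2=11.3, A3=15.5, A4=15.9, A5=17.8, A6=15.3
Best best-case = 19.2 → A1.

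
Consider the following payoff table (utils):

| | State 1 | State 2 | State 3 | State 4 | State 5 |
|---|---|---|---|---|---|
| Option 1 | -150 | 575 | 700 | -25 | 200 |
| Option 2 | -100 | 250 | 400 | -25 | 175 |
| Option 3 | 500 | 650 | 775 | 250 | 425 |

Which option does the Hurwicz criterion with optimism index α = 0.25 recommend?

Option 3

Option 1: 0.25·700 + 0.75·(-150) = 62.5
Option 2: 0.25·400 + 0.75·(-100) = 25
Option 3: 0.25·775 + 0.75·250 = 381.25
Highest Hurwicz score = 381.25 → Option 3.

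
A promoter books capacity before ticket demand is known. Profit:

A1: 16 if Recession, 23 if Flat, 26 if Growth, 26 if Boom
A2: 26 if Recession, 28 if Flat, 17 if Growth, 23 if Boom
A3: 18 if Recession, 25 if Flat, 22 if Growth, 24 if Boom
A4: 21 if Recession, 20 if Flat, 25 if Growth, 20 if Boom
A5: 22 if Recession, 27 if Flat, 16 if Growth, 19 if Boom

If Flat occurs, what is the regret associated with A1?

Best payoff under Flat is 28.
Regret = 28 − 23 = 5.

5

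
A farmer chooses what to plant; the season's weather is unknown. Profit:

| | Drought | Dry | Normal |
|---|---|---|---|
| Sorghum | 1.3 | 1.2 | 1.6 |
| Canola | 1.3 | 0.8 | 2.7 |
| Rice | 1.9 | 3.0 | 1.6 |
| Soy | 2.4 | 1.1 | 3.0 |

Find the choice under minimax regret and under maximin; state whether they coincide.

Column bests: Drought=2.4, Dry=3.0, Normal=3.0.
Sorghum regrets: 1.1, 1.8, 1.4 → max 1.8
Canola regrets: 1.1, 2.2, 0.3 → max 2.2
Rice regrets: 0.5, 0.0, 1.4 → max 1.4
Soy regrets: 0.0, 1.9, 0.0 → max 1.9
Smallest max regret = 1.4 → Rice.
Row minima: Sorghum=1.2, Canola=0.8, Rice=1.6, Soy=1.1
Best worst-case = 1.6 → Rice.

minimax regret → Rice; maximin → Rice (agree)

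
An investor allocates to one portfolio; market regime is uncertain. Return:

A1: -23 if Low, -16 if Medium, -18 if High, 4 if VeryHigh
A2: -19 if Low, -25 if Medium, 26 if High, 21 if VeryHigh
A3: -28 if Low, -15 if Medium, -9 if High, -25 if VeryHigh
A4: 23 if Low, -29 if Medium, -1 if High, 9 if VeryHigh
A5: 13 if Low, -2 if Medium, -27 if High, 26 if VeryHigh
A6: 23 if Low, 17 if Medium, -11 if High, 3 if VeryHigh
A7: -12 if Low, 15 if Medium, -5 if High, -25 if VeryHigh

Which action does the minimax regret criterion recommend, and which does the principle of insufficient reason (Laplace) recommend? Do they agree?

minimax regret → A6; laplace → A6 (agree)

Column bests: Low=23, Medium=17, High=26, VeryHigh=26.
A1 regrets: 46, 33, 44, 22 → max 46
A2 regrets: 42, 42, 0, 5 → max 42
A3 regrets: 51, 32, 35, 51 → max 51
A4 regrets: 0, 46, 27, 17 → max 46
A5 regrets: 10, 19, 53, 0 → max 53
A6 regrets: 0, 0, 37, 23 → max 37
A7 regrets: 35, 2, 31, 51 → max 51
Smallest max regret = 37 → A6.
Row averages: A1=-13.25, A2=0.75, A3=-19.25, A4=0.5, A5=2.5, A6=8, A7=-6.75
Highest average = 8 → A6.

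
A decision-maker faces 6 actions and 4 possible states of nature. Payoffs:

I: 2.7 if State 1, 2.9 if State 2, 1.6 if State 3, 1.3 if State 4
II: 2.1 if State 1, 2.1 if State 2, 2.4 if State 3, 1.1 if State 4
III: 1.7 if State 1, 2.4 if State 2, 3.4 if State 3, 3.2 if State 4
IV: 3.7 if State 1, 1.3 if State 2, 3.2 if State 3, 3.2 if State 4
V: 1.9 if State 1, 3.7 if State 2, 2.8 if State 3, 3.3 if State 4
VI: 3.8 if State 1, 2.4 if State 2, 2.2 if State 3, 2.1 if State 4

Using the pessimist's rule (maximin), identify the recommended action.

Row minima: I=1.3, II=1.1, III=1.7, IV=1.3, V=1.9, VI=2.1
Best worst-case = 2.1 → VI.

VI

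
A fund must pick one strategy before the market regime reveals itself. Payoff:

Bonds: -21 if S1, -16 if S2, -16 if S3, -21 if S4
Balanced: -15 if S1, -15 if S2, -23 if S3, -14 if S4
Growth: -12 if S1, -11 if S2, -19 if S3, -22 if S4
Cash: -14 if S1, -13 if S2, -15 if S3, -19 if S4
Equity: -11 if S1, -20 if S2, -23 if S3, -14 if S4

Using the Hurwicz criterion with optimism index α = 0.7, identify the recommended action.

Growth

Bonds: 0.7·(-16) + 0.3·(-21) = -17.5
Balanced: 0.7·(-14) + 0.3·(-23) = -16.7
Growth: 0.7·(-11) + 0.3·(-22) = -14.3
Cash: 0.7·(-13) + 0.3·(-19) = -14.8
Equity: 0.7·(-11) + 0.3·(-23) = -14.6
Highest Hurwicz score = -14.3 → Growth.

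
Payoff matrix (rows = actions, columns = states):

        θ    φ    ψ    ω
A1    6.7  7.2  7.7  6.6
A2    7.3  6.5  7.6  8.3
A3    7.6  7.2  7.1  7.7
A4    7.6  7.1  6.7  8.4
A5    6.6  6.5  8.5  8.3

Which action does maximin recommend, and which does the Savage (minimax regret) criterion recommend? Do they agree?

Row minima: A1=6.6, A2=6.5, A3=7.1, A4=6.7, A5=6.5
Best worst-case = 7.1 → A3.
Column bests: θ=7.6, φ=7.2, ψ=8.5, ω=8.4.
A1 regrets: 0.9, 0.0, 0.8, 1.8 → max 1.8
A2 regrets: 0.3, 0.7, 0.9, 0.1 → max 0.9
A3 regrets: 0.0, 0.0, 1.4, 0.7 → max 1.4
A4 regrets: 0.0, 0.1, 1.8, 0.0 → max 1.8
A5 regrets: 1.0, 0.7, 0.0, 0.1 → max 1.0
Smallest max regret = 0.9 → A2.

maximin → A3; minimax regret → A2 (disagree)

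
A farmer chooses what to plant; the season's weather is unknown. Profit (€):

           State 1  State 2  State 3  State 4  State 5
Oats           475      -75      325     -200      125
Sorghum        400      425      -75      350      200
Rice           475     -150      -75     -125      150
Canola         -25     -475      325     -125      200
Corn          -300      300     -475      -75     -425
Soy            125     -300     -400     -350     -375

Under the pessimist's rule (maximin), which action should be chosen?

Sorghum

Row minima: Oats=-200, Sorghum=-75, Rice=-150, Canola=-475, Corn=-475, Soy=-400
Best worst-case = -75 → Sorghum.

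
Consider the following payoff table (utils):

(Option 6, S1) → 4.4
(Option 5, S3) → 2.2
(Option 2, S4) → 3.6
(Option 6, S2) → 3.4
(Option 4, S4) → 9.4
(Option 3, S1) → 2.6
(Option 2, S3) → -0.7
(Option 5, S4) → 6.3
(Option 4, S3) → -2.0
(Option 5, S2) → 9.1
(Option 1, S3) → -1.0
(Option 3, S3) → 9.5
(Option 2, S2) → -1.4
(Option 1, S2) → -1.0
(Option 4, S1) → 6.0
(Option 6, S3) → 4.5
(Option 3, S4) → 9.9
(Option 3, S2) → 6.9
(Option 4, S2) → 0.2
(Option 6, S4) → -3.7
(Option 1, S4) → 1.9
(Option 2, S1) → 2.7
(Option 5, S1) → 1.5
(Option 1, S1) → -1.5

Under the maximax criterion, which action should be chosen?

Option 3

Row maxima: Option 1=1.9, Option 2=3.6, Option 3=9.9, Option 4=9.4, Option 5=9.1, Option 6=4.5
Best best-case = 9.9 → Option 3.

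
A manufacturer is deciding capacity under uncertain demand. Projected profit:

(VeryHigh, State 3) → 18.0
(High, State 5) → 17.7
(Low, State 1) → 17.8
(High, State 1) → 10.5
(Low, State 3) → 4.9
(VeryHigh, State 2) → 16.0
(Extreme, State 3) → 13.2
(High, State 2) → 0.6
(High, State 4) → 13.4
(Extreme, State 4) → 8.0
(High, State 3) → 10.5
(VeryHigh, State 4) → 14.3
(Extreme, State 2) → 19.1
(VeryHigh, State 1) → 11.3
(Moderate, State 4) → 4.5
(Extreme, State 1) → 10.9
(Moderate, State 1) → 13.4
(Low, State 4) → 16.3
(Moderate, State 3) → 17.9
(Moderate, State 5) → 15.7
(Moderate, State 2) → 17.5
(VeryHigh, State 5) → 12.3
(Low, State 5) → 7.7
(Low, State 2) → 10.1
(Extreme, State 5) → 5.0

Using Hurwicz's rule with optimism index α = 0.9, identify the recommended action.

Extreme

Low: 0.9·17.8 + 0.1·4.9 = 16.51
Moderate: 0.9·17.9 + 0.1·4.5 = 16.56
High: 0.9·17.7 + 0.1·0.6 = 15.99
VeryHigh: 0.9·18.0 + 0.1·11.3 = 17.33
Extreme: 0.9·19.1 + 0.1·5.0 = 17.69
Highest Hurwicz score = 17.69 → Extreme.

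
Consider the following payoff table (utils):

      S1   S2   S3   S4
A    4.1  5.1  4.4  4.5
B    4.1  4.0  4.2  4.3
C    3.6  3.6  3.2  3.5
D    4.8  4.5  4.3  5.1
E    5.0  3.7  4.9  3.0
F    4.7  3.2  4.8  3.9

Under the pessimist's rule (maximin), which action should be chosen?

Row minima: A=4.1, B=4.0, C=3.2, D=4.3, E=3.0, F=3.2
Best worst-case = 4.3 → D.

D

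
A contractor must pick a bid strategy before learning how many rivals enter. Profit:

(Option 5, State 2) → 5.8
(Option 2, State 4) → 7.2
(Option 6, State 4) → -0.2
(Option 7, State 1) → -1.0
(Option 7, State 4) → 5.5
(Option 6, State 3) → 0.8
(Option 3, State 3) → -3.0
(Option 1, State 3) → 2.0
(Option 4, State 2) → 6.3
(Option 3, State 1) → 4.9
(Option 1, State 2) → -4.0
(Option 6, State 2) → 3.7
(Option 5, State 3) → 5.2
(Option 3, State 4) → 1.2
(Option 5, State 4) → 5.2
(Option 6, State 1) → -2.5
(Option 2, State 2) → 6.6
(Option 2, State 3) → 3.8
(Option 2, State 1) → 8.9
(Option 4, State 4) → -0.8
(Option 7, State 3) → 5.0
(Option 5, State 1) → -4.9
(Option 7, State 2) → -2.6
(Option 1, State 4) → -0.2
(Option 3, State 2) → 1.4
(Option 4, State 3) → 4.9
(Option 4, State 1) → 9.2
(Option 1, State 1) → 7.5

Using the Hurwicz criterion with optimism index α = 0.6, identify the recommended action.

Option 2

Option 1: 0.6·7.5 + 0.4·(-4.0) = 2.9
Option 2: 0.6·8.9 + 0.4·3.8 = 6.86
Option 3: 0.6·4.9 + 0.4·(-3.0) = 1.74
Option 4: 0.6·9.2 + 0.4·(-0.8) = 5.2
Option 5: 0.6·5.8 + 0.4·(-4.9) = 1.52
Option 6: 0.6·3.7 + 0.4·(-2.5) = 1.22
Option 7: 0.6·5.5 + 0.4·(-2.6) = 2.26
Highest Hurwicz score = 6.86 → Option 2.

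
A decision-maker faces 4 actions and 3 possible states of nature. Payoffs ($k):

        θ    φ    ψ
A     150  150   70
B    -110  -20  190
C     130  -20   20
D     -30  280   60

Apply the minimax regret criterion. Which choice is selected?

Column bests: θ=150, φ=280, ψ=190.
A regrets: 0, 130, 120 → max 130
B regrets: 260, 300, 0 → max 300
C regrets: 20, 300, 170 → max 300
D regrets: 180, 0, 130 → max 180
Smallest max regret = 130 → A.

A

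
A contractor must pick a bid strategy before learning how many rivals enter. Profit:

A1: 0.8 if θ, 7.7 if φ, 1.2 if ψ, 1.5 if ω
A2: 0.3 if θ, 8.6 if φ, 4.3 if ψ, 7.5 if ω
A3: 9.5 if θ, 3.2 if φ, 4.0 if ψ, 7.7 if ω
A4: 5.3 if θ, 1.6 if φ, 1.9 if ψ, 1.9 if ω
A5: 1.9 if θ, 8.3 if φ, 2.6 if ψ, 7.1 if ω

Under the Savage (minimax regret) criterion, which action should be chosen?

A3

Column bests: θ=9.5, φ=8.6, ψ=4.3, ω=7.7.
A1 regrets: 8.7, 0.9, 3.1, 6.2 → max 8.7
A2 regrets: 9.2, 0.0, 0.0, 0.2 → max 9.2
A3 regrets: 0.0, 5.4, 0.3, 0.0 → max 5.4
A4 regrets: 4.2, 7.0, 2.4, 5.8 → max 7.0
A5 regrets: 7.6, 0.3, 1.7, 0.6 → max 7.6
Smallest max regret = 5.4 → A3.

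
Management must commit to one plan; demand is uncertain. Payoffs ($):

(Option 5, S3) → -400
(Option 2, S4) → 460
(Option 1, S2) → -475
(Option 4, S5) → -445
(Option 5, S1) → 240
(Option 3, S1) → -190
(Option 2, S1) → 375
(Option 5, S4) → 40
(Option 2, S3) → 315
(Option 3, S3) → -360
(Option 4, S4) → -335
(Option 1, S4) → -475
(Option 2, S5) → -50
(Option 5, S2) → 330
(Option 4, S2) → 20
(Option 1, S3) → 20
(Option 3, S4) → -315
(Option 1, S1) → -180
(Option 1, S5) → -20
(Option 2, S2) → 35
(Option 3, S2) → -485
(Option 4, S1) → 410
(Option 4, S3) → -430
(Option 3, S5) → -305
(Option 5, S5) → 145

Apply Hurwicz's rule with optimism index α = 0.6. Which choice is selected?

Option 1: 0.6·20 + 0.4·(-475) = -178
Option 2: 0.6·460 + 0.4·(-50) = 256
Option 3: 0.6·(-190) + 0.4·(-485) = -308
Option 4: 0.6·410 + 0.4·(-445) = 68
Option 5: 0.6·330 + 0.4·(-400) = 38
Highest Hurwicz score = 256 → Option 2.

Option 2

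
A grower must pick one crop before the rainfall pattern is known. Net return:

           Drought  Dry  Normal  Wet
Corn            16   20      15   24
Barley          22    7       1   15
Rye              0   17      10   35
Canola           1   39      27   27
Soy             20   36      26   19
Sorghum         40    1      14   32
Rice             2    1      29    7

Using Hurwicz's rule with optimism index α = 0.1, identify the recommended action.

Corn: 0.1·24 + 0.9·15 = 15.9
Barley: 0.1·22 + 0.9·1 = 3.1
Rye: 0.1·35 + 0.9·0 = 3.5
Canola: 0.1·39 + 0.9·1 = 4.8
Soy: 0.1·36 + 0.9·19 = 20.7
Sorghum: 0.1·40 + 0.9·1 = 4.9
Rice: 0.1·29 + 0.9·1 = 3.8
Highest Hurwicz score = 20.7 → Soy.

Soy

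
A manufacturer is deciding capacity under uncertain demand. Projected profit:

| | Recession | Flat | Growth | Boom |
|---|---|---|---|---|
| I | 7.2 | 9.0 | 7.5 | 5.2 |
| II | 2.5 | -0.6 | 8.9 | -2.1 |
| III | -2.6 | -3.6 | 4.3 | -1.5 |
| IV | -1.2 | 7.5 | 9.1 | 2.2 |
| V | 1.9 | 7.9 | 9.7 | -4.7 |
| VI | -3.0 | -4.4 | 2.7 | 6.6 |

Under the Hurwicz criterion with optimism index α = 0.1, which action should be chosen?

I: 0.1·9.0 + 0.9·5.2 = 5.58
II: 0.1·8.9 + 0.9·(-2.1) = -1
III: 0.1·4.3 + 0.9·(-3.6) = -2.81
IV: 0.1·9.1 + 0.9·(-1.2) = -0.17
V: 0.1·9.7 + 0.9·(-4.7) = -3.26
VI: 0.1·6.6 + 0.9·(-4.4) = -3.3
Highest Hurwicz score = 5.58 → I.

I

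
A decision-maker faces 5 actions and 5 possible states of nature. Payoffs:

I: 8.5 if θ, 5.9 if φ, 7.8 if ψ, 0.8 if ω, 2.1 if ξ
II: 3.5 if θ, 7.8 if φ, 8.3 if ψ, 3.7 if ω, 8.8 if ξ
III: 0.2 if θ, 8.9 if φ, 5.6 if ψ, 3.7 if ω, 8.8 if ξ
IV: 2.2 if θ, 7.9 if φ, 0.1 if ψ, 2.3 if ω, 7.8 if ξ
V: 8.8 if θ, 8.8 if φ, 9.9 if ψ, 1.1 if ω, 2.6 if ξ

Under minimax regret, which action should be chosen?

II

Column bests: θ=8.8, φ=8.9, ψ=9.9, ω=3.7, ξ=8.8.
I regrets: 0.3, 3.0, 2.1, 2.9, 6.7 → max 6.7
II regrets: 5.3, 1.1, 1.6, 0.0, 0.0 → max 5.3
III regrets: 8.6, 0.0, 4.3, 0.0, 0.0 → max 8.6
IV regrets: 6.6, 1.0, 9.8, 1.4, 1.0 → max 9.8
V regrets: 0.0, 0.1, 0.0, 2.6, 6.2 → max 6.2
Smallest max regret = 5.3 → II.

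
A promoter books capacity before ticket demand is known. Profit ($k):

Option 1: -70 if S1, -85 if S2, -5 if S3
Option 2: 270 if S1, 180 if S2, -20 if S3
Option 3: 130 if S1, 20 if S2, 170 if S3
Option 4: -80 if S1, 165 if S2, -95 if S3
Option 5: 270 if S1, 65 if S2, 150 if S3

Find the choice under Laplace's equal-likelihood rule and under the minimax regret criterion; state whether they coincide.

Row averages: Option 1=-160/3, Option 2=430/3, Option 3=320/3, Option 4=-10/3, Option 5=485/3
Highest average = 485/3 → Option 5.
Column bests: S1=270, S2=180, S3=170.
Option 1 regrets: 340, 265, 175 → max 340
Option 2 regrets: 0, 0, 190 → max 190
Option 3 regrets: 140, 160, 0 → max 160
Option 4 regrets: 350, 15, 265 → max 350
Option 5 regrets: 0, 115, 20 → max 115
Smallest max regret = 115 → Option 5.

laplace → Option 5; minimax regret → Option 5 (agree)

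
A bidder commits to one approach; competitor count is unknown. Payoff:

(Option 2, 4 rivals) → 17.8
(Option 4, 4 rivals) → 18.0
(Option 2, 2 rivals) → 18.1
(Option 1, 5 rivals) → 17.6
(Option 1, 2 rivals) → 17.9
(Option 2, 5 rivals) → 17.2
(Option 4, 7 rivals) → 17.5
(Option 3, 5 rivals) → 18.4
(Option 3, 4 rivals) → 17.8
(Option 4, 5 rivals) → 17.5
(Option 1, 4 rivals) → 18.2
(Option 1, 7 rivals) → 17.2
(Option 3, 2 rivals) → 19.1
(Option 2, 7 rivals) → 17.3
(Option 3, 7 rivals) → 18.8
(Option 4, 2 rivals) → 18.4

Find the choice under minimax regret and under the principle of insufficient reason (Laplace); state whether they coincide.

minimax regret → Option 3; laplace → Option 3 (agree)

Column bests: 2 rivals=19.1, 4 rivals=18.2, 5 rivals=18.4, 7 rivals=18.8.
Option 1 regrets: 1.2, 0.0, 0.8, 1.6 → max 1.6
Option 2 regrets: 1.0, 0.4, 1.2, 1.5 → max 1.5
Option 3 regrets: 0.0, 0.4, 0.0, 0.0 → max 0.4
Option 4 regrets: 0.7, 0.2, 0.9, 1.3 → max 1.3
Smallest max regret = 0.4 → Option 3.
Row averages: Option 1=17.725, Option 2=17.6, Option 3=18.525, Option 4=17.85
Highest average = 18.525 → Option 3.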